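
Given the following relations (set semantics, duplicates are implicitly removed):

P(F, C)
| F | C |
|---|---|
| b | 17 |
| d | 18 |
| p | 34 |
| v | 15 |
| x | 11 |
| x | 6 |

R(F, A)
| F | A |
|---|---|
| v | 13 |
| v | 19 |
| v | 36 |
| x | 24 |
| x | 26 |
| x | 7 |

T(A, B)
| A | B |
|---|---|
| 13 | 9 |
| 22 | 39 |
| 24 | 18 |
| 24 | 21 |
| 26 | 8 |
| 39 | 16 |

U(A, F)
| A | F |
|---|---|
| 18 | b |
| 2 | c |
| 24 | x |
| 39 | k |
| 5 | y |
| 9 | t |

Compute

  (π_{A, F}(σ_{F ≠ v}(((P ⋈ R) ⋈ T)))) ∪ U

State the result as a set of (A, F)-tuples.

{(18, b), (2, c), (24, x), (26, x), (39, k), (5, y), (9, t)}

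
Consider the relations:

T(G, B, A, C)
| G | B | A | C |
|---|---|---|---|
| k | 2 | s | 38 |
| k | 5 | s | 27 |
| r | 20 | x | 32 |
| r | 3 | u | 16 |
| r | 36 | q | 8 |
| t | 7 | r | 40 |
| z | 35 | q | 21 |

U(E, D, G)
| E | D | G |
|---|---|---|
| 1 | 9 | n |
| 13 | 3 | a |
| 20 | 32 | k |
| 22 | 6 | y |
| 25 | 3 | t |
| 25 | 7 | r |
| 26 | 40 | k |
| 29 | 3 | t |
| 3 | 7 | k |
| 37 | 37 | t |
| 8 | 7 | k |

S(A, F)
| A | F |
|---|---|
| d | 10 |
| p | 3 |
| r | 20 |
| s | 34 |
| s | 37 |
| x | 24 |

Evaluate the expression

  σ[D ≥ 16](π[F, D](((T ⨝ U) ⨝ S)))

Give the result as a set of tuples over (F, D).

Natural join on G: {(k, 2, s, 38, 20, 32), (k, 2, s, 38, 26, 40), (k, 2, s, 38, 3, 7), (k, 2, s, 38, 8, 7), (k, 5, s, 27, 20, 32), (k, 5, s, 27, 26, 40), (k, 5, s, 27, 3, 7), (k, 5, s, 27, 8, 7), (r, 20, x, 32, 25, 7), (r, 3, u, 16, 25, 7), (r, 36, q, 8, 25, 7), (t, 7, r, 40, 25, 3), (t, 7, r, 40, 29, 3), (t, 7, r, 40, 37, 37)}
Natural join on A: {(k, 2, s, 38, 20, 32, 34), (k, 2, s, 38, 20, 32, 37), (k, 2, s, 38, 26, 40, 34), (k, 2, s, 38, 26, 40, 37), (k, 2, s, 38, 3, 7, 34), (k, 2, s, 38, 3, 7, 37), (k, 2, s, 38, 8, 7, 34), (k, 2, s, 38, 8, 7, 37), (k, 5, s, 27, 20, 32, 34), (k, 5, s, 27, 20, 32, 37), (k, 5, s, 27, 26, 40, 34), (k, 5, s, 27, 26, 40, 37), (k, 5, s, 27, 3, 7, 34), (k, 5, s, 27, 3, 7, 37), (k, 5, s, 27, 8, 7, 34), (k, 5, s, 27, 8, 7, 37), (r, 20, x, 32, 25, 7, 24), (t, 7, r, 40, 25, 3, 20), (t, 7, r, 40, 29, 3, 20), (t, 7, r, 40, 37, 37, 20)}
Keep only column(s) F, D (11 duplicate(s) eliminated): {(20, 3), (20, 37), (24, 7), (34, 32), (34, 40), (34, 7), (37, 32), (37, 40), (37, 7)}
Apply σ_{D ≥ 16}; surviving tuples: {(20, 37), (34, 32), (34, 40), (37, 32), (37, 40)}

{(20, 37), (34, 32), (34, 40), (37, 32), (37, 40)}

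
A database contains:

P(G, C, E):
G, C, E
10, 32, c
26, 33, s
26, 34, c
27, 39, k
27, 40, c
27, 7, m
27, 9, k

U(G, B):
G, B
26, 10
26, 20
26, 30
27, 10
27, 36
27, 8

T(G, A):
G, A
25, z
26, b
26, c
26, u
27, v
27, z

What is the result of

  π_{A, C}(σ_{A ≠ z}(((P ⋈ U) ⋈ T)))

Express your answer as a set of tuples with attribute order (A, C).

{(b, 33), (b, 34), (c, 33), (c, 34), (u, 33), (u, 34), (v, 39), (v, 40), (v, 7), (v, 9)}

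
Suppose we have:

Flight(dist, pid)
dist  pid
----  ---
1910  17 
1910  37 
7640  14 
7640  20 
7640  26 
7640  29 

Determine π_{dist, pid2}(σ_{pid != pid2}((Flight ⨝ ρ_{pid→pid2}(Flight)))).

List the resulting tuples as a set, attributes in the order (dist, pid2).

{(1910, 17), (1910, 37), (7640, 14), (7640, 20), (7640, 26), (7640, 29)}

ρ[pid→pid2]: schema becomes (dist, pid2); tuples unchanged.
Joining Flight and ρ_{pid→pid2}(Flight) on dist yields {(1910, 17, 17), (1910, 17, 37), (1910, 37, 17), (1910, 37, 37), (7640, 14, 14), (7640, 14, 20), (7640, 14, 26), (7640, 14, 29), (7640, 20, 14), (7640, 20, 20), (7640, 20, 26), (7640, 20, 29), (7640, 26, 14), (7640, 26, 20), (7640, 26, 26), (7640, 26, 29), (7640, 29, 14), (7640, 29, 20), (7640, 29, 26), (7640, 29, 29)}.
Filtering on pid != pid2 leaves {(1910, 17, 37), (1910, 37, 17), (7640, 14, 20), (7640, 14, 26), (7640, 14, 29), (7640, 20, 14), (7640, 20, 26), (7640, 20, 29), (7640, 26, 14), (7640, 26, 20), (7640, 26, 29), (7640, 29, 14), (7640, 29, 20), (7640, 29, 26)}.
π[dist, pid2]: project onto (dist, pid2) (8 duplicate(s) eliminated) → {(1910, 17), (1910, 37), (7640, 14), (7640, 20), (7640, 26), (7640, 29)}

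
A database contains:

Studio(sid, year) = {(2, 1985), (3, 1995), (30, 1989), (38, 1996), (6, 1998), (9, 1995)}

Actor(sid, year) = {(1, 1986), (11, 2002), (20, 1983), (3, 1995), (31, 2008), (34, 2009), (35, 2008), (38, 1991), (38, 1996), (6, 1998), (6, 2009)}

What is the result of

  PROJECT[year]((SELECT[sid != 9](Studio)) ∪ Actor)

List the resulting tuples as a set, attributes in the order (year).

{1983, 1985, 1986, 1989, 1991, 1995, 1996, 1998, 2002, 2008, 2009}

Apply σ_{sid != 9}; surviving tuples: {(2, 1985), (3, 1995), (30, 1989), (38, 1996), (6, 1998)}
Taking the union: {(1, 1986), (11, 2002), (2, 1985), (20, 1983), (3, 1995), (30, 1989), (31, 2008), (34, 2009), (35, 2008), (38, 1991), (38, 1996), (6, 1998), (6, 2009)}
Projecting to year (2 duplicate(s) eliminated): {1983, 1985, 1986, 1989, 1991, 1995, 1996, 1998, 2002, 2008, 2009}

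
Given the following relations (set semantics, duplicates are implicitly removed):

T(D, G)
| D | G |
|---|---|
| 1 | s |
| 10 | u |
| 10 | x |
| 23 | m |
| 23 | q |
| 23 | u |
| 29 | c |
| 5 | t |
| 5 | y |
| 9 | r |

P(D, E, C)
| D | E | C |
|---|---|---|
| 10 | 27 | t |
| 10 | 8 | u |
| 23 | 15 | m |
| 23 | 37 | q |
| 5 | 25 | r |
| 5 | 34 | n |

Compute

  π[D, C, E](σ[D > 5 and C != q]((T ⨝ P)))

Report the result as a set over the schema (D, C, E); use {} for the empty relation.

T ⋈ P (natural join on D): {(10, u, 27, t), (10, u, 8, u), (10, x, 27, t), (10, x, 8, u), (23, m, 15, m), (23, m, 37, q), (23, q, 15, m), (23, q, 37, q), (23, u, 15, m), (23, u, 37, q), (5, t, 25, r), (5, t, 34, n), (5, y, 25, r), (5, y, 34, n)}
Filtering on D > 5 and C != q leaves {(10, u, 27, t), (10, u, 8, u), (10, x, 27, t), (10, x, 8, u), (23, m, 15, m), (23, q, 15, m), (23, u, 15, m)}.
Keep only column(s) D, C, E (4 duplicate(s) eliminated): {(10, t, 27), (10, u, 8), (23, m, 15)}

{(10, t, 27), (10, u, 8), (23, m, 15)}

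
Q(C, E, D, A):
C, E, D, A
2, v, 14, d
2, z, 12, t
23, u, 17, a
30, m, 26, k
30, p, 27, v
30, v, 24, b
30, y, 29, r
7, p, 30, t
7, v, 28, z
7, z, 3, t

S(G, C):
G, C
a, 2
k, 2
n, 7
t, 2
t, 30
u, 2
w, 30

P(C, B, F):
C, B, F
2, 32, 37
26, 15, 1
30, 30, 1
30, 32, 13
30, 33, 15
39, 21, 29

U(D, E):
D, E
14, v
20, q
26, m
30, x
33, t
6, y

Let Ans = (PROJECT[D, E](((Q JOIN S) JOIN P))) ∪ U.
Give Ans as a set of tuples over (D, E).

{(12, z), (14, v), (20, q), (24, v), (26, m), (27, p), (29, y), (30, x), (33, t), (6, y)}

Joining Q and S on C yields {(2, v, 14, d, a), (2, v, 14, d, k), (2, v, 14, d, t), (2, v, 14, d, u), (2, z, 12, t, a), (2, z, 12, t, k), (2, z, 12, t, t), (2, z, 12, t, u), (30, m, 26, k, t), (30, m, 26, k, w), (30, p, 27, v, t), (30, p, 27, v, w), (30, v, 24, b, t), (30, v, 24, b, w), (30, y, 29, r, t), (30, y, 29, r, w), (7, p, 30, t, n), (7, v, 28, z, n), (7, z, 3, t, n)}.
Joining (Q JOIN S) and P on C yields {(2, v, 14, d, a, 32, 37), (2, v, 14, d, k, 32, 37), (2, v, 14, d, t, 32, 37), (2, v, 14, d, u, 32, 37), (2, z, 12, t, a, 32, 37), (2, z, 12, t, k, 32, 37), (2, z, 12, t, t, 32, 37), (2, z, 12, t, u, 32, 37), (30, m, 26, k, t, 30, 1), (30, m, 26, k, t, 32, 13), (30, m, 26, k, t, 33, 15), (30, m, 26, k, w, 30, 1), (30, m, 26, k, w, 32, 13), (30, m, 26, k, w, 33, 15), (30, p, 27, v, t, 30, 1), (30, p, 27, v, t, 32, 13), (30, p, 27, v, t, 33, 15), (30, p, 27, v, w, 30, 1), (30, p, 27, v, w, 32, 13), (30, p, 27, v, w, 33, 15), (30, v, 24, b, t, 30, 1), (30, v, 24, b, t, 32, 13), (30, v, 24, b, t, 33, 15), (30, v, 24, b, w, 30, 1), (30, v, 24, b, w, 32, 13), (30, v, 24, b, w, 33, 15), (30, y, 29, r, t, 30, 1), (30, y, 29, r, t, 32, 13), (30, y, 29, r, t, 33, 15), (30, y, 29, r, w, 30, 1), (30, y, 29, r, w, 32, 13), (30, y, 29, r, w, 33, 15)}.
Keep only column(s) D, E (26 duplicate(s) eliminated): {(12, z), (14, v), (24, v), (26, m), (27, p), (29, y)}
Union: {(12, z), (14, v), (24, v), (26, m), (27, p), (29, y)} with {(14, v), (20, q), (26, m), (30, x), (33, t), (6, y)} → {(12, z), (14, v), (20, q), (24, v), (26, m), (27, p), (29, y), (30, x), (33, t), (6, y)}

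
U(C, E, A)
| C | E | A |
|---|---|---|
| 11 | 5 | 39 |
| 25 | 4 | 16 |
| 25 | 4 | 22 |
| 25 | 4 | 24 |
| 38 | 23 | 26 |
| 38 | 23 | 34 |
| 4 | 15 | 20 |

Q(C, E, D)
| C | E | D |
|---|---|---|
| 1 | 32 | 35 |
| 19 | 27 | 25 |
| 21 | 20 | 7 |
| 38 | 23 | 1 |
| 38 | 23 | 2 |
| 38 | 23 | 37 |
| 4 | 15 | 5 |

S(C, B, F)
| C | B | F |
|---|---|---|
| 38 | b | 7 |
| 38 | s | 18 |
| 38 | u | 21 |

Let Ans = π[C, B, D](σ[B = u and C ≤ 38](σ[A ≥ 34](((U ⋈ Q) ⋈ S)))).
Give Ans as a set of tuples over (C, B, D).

{(38, u, 1), (38, u, 2), (38, u, 37)}

Natural join on C, E: {(38, 23, 26, 1), (38, 23, 26, 2), (38, 23, 26, 37), (38, 23, 34, 1), (38, 23, 34, 2), (38, 23, 34, 37), (4, 15, 20, 5)}
Natural join on C: {(38, 23, 26, 1, b, 7), (38, 23, 26, 1, s, 18), (38, 23, 26, 1, u, 21), (38, 23, 26, 2, b, 7), (38, 23, 26, 2, s, 18), (38, 23, 26, 2, u, 21), (38, 23, 26, 37, b, 7), (38, 23, 26, 37, s, 18), (38, 23, 26, 37, u, 21), (38, 23, 34, 1, b, 7), (38, 23, 34, 1, s, 18), (38, 23, 34, 1, u, 21), (38, 23, 34, 2, b, 7), (38, 23, 34, 2, s, 18), (38, 23, 34, 2, u, 21), (38, 23, 34, 37, b, 7), (38, 23, 34, 37, s, 18), (38, 23, 34, 37, u, 21)}
Selection A ≥ 34: {(38, 23, 34, 1, b, 7), (38, 23, 34, 1, s, 18), (38, 23, 34, 1, u, 21), (38, 23, 34, 2, b, 7), (38, 23, 34, 2, s, 18), (38, 23, 34, 2, u, 21), (38, 23, 34, 37, b, 7), (38, 23, 34, 37, s, 18), (38, 23, 34, 37, u, 21)}
Selection B = u and C ≤ 38: {(38, 23, 34, 1, u, 21), (38, 23, 34, 2, u, 21), (38, 23, 34, 37, u, 21)}
Projecting to C, B, D: {(38, u, 1), (38, u, 2), (38, u, 37)}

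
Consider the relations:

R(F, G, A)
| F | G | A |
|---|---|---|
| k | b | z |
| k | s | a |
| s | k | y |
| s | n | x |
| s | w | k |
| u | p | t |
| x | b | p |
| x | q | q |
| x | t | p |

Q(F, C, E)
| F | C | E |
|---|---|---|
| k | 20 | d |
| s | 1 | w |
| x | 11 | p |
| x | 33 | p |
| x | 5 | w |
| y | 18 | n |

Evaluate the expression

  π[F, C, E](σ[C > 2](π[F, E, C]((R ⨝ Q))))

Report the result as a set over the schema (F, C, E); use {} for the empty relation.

Natural join on F: {(k, b, z, 20, d), (k, s, a, 20, d), (s, k, y, 1, w), (s, n, x, 1, w), (s, w, k, 1, w), (x, b, p, 11, p), (x, b, p, 33, p), (x, b, p, 5, w), (x, q, q, 11, p), (x, q, q, 33, p), (x, q, q, 5, w), (x, t, p, 11, p), (x, t, p, 33, p), (x, t, p, 5, w)}
π_{F, E, C} gives {(k, d, 20), (s, w, 1), (x, p, 11), (x, p, 33), (x, w, 5)} (9 duplicate(s) eliminated).
Apply σ_{C > 2}; surviving tuples: {(k, d, 20), (x, p, 11), (x, p, 33), (x, w, 5)}
π_{F, C, E} gives {(k, 20, d), (x, 11, p), (x, 33, p), (x, 5, w)}.

{(k, 20, d), (x, 11, p), (x, 33, p), (x, 5, w)}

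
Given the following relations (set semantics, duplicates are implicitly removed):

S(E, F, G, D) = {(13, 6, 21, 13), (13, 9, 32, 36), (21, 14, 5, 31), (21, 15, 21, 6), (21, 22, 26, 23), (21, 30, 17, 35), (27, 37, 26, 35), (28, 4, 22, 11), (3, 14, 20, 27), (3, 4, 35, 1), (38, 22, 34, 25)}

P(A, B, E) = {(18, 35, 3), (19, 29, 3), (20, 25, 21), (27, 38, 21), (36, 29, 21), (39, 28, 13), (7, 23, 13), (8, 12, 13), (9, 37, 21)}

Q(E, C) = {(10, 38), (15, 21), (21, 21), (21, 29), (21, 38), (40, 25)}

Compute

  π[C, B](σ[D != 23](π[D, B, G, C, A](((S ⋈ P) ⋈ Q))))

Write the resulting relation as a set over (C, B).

{(21, 25), (21, 29), (21, 37), (21, 38), (29, 25), (29, 29), (29, 37), (29, 38), (38, 25), (38, 29), (38, 37), (38, 38)}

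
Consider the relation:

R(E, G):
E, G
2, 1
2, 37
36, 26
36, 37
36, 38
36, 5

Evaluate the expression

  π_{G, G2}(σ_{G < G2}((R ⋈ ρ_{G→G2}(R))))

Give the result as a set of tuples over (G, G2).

{(1, 37), (26, 37), (26, 38), (37, 38), (5, 26), (5, 37), (5, 38)}

ρ[G→G2]: schema becomes (E, G2); tuples unchanged.
Joining R and ρ_{G→G2}(R) on E yields {(2, 1, 1), (2, 1, 37), (2, 37, 1), (2, 37, 37), (36, 26, 26), (36, 26, 37), (36, 26, 38), (36, 26, 5), (36, 37, 26), (36, 37, 37), (36, 37, 38), (36, 37, 5), (36, 38, 26), (36, 38, 37), (36, 38, 38), (36, 38, 5), (36, 5, 26), (36, 5, 37), (36, 5, 38), (36, 5, 5)}.
Apply σ_{G < G2}; surviving tuples: {(2, 1, 37), (36, 26, 37), (36, 26, 38), (36, 37, 38), (36, 5, 26), (36, 5, 37), (36, 5, 38)}
π_{G, G2} gives {(1, 37), (26, 37), (26, 38), (37, 38), (5, 26), (5, 37), (5, 38)}.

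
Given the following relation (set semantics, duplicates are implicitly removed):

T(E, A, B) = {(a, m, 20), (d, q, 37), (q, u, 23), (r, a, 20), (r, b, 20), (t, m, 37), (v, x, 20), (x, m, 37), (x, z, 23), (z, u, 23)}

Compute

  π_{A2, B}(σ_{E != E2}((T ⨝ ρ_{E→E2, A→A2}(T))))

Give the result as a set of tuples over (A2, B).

ρ[E→E2, A→A2]: schema becomes (E2, A2, B); tuples unchanged.
Joining T and ρ_{E→E2, A→A2}(T) on B yields {(a, m, 20, a, m), (a, m, 20, r, a), (a, m, 20, r, b), (a, m, 20, v, x), (d, q, 37, d, q), (d, q, 37, t, m), (d, q, 37, x, m), (q, u, 23, q, u), (q, u, 23, x, z), (q, u, 23, z, u), (r, a, 20, a, m), (r, a, 20, r, a), (r, a, 20, r, b), (r, a, 20, v, x), (r, b, 20, a, m), (r, b, 20, r, a), (r, b, 20, r, b), (r, b, 20, v, x), (t, m, 37, d, q), (t, m, 37, t, m), (t, m, 37, x, m), (v, x, 20, a, m), (v, x, 20, r, a), (v, x, 20, r, b), (v, x, 20, v, x), (x, m, 37, d, q), (x, m, 37, t, m), (x, m, 37, x, m), (x, z, 23, q, u), (x, z, 23, x, z), (x, z, 23, z, u), (z, u, 23, q, u), (z, u, 23, x, z), (z, u, 23, z, u)}.
Apply σ_{E != E2}; surviving tuples: {(a, m, 20, r, a), (a, m, 20, r, b), (a, m, 20, v, x), (d, q, 37, t, m), (d, q, 37, x, m), (q, u, 23, x, z), (q, u, 23, z, u), (r, a, 20, a, m), (r, a, 20, v, x), (r, b, 20, a, m), (r, b, 20, v, x), (t, m, 37, d, q), (t, m, 37, x, m), (v, x, 20, a, m), (v, x, 20, r, a), (v, x, 20, r, b), (x, m, 37, d, q), (x, m, 37, t, m), (x, z, 23, q, u), (x, z, 23, z, u), (z, u, 23, q, u), (z, u, 23, x, z)}
π[A2, B]: project onto (A2, B) (14 duplicate(s) eliminated) → {(a, 20), (b, 20), (m, 20), (m, 37), (q, 37), (u, 23), (x, 20), (z, 23)}

{(a, 20), (b, 20), (m, 20), (m, 37), (q, 37), (u, 23), (x, 20), (z, 23)}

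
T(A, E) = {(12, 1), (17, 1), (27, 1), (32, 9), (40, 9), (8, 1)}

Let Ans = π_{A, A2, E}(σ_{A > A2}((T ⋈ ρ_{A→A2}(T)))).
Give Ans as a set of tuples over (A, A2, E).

{(12, 8, 1), (17, 12, 1), (17, 8, 1), (27, 12, 1), (27, 17, 1), (27, 8, 1), (40, 32, 9)}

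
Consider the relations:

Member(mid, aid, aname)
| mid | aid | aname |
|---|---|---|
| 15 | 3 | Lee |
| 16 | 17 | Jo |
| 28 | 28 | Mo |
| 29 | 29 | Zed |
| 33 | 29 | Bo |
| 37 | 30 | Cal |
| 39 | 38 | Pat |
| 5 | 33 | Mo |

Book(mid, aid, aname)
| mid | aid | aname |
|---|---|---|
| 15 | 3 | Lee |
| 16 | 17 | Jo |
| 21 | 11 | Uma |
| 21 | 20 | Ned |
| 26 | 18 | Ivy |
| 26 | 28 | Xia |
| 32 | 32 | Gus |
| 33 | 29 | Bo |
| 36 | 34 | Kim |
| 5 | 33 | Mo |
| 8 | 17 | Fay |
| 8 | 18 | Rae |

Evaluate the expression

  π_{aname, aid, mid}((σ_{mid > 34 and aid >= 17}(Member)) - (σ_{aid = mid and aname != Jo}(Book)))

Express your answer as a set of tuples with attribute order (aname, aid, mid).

{(Cal, 30, 37), (Pat, 38, 39)}

Filtering on mid > 34 and aid >= 17 leaves {(37, 30, Cal), (39, 38, Pat)}.
Filtering on aid = mid and aname != Jo leaves {(32, 32, Gus)}.
Taking the difference: {(37, 30, Cal), (39, 38, Pat)}
Projecting to aname, aid, mid: {(Cal, 30, 37), (Pat, 38, 39)}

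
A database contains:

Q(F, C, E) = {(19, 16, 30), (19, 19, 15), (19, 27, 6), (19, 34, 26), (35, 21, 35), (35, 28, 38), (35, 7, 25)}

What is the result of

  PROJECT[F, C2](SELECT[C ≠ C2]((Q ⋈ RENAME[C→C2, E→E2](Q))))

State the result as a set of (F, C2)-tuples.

ρ[C→C2, E→E2]: schema becomes (F, C2, E2); tuples unchanged.
Q ⋈ RENAME[C→C2, E→E2](Q) (natural join on F): {(19, 16, 30, 16, 30), (19, 16, 30, 19, 15), (19, 16, 30, 27, 6), (19, 16, 30, 34, 26), (19, 19, 15, 16, 30), (19, 19, 15, 19, 15), (19, 19, 15, 27, 6), (19, 19, 15, 34, 26), (19, 27, 6, 16, 30), (19, 27, 6, 19, 15), (19, 27, 6, 27, 6), (19, 27, 6, 34, 26), (19, 34, 26, 16, 30), (19, 34, 26, 19, 15), (19, 34, 26, 27, 6), (19, 34, 26, 34, 26), (35, 21, 35, 21, 35), (35, 21, 35, 28, 38), (35, 21, 35, 7, 25), (35, 28, 38, 21, 35), (35, 28, 38, 28, 38), (35, 28, 38, 7, 25), (35, 7, 25, 21, 35), (35, 7, 25, 28, 38), (35, 7, 25, 7, 25)}
Filtering on C ≠ C2 leaves {(19, 16, 30, 19, 15), (19, 16, 30, 27, 6), (19, 16, 30, 34, 26), (19, 19, 15, 16, 30), (19, 19, 15, 27, 6), (19, 19, 15, 34, 26), (19, 27, 6, 16, 30), (19, 27, 6, 19, 15), (19, 27, 6, 34, 26), (19, 34, 26, 16, 30), (19, 34, 26, 19, 15), (19, 34, 26, 27, 6), (35, 21, 35, 28, 38), (35, 21, 35, 7, 25), (35, 28, 38, 21, 35), (35, 28, 38, 7, 25), (35, 7, 25, 21, 35), (35, 7, 25, 28, 38)}.
π[F, C2]: project onto (F, C2) (11 duplicate(s) eliminated) → {(19, 16), (19, 19), (19, 27), (19, 34), (35, 21), (35, 28), (35, 7)}

{(19, 16), (19, 19), (19, 27), (19, 34), (35, 21), (35, 28), (35, 7)}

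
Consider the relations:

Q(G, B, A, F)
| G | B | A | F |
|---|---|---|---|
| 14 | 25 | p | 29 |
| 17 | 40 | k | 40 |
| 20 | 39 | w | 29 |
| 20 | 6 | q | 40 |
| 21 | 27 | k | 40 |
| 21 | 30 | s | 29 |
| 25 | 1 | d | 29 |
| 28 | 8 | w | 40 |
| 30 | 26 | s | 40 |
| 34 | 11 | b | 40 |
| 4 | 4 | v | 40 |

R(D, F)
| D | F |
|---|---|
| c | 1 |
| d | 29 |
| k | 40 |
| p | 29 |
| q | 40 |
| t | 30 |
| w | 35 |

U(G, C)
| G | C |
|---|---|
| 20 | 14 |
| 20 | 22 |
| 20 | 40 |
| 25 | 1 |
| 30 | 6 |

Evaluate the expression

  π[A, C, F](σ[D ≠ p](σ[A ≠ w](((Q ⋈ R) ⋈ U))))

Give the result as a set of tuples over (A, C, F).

{(d, 1, 29), (q, 14, 40), (q, 22, 40), (q, 40, 40), (s, 6, 40)}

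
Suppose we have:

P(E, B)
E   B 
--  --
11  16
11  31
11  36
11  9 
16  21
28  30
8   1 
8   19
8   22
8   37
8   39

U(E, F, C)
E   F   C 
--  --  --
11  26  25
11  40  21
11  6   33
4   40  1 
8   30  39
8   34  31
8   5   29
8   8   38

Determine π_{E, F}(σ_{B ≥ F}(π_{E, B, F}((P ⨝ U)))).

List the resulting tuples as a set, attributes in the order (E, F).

P ⋈ U (natural join on E): {(11, 16, 26, 25), (11, 16, 40, 21), (11, 16, 6, 33), (11, 31, 26, 25), (11, 31, 40, 21), (11, 31, 6, 33), (11, 36, 26, 25), (11, 36, 40, 21), (11, 36, 6, 33), (11, 9, 26, 25), (11, 9, 40, 21), (11, 9, 6, 33), (8, 1, 30, 39), (8, 1, 34, 31), (8, 1, 5, 29), (8, 1, 8, 38), (8, 19, 30, 39), (8, 19, 34, 31), (8, 19, 5, 29), (8, 19, 8, 38), (8, 22, 30, 39), (8, 22, 34, 31), (8, 22, 5, 29), (8, 22, 8, 38), (8, 37, 30, 39), (8, 37, 34, 31), (8, 37, 5, 29), (8, 37, 8, 38), (8, 39, 30, 39), (8, 39, 34, 31), (8, 39, 5, 29), (8, 39, 8, 38)}
Projecting to E, B, F: {(11, 16, 26), (11, 16, 40), (11, 16, 6), (11, 31, 26), (11, 31, 40), (11, 31, 6), (11, 36, 26), (11, 36, 40), (11, 36, 6), (11, 9, 26), (11, 9, 40), (11, 9, 6), (8, 1, 30), (8, 1, 34), (8, 1, 5), (8, 1, 8), (8, 19, 30), (8, 19, 34), (8, 19, 5), (8, 19, 8), (8, 22, 30), (8, 22, 34), (8, 22, 5), (8, 22, 8), (8, 37, 30), (8, 37, 34), (8, 37, 5), (8, 37, 8), (8, 39, 30), (8, 39, 34), (8, 39, 5), (8, 39, 8)}
Apply σ_{B ≥ F}; surviving tuples: {(11, 16, 6), (11, 31, 26), (11, 31, 6), (11, 36, 26), (11, 36, 6), (11, 9, 6), (8, 19, 5), (8, 19, 8), (8, 22, 5), (8, 22, 8), (8, 37, 30), (8, 37, 34), (8, 37, 5), (8, 37, 8), (8, 39, 30), (8, 39, 34), (8, 39, 5), (8, 39, 8)}
Projecting to E, F (12 duplicate(s) eliminated): {(11, 26), (11, 6), (8, 30), (8, 34), (8, 5), (8, 8)}

{(11, 26), (11, 6), (8, 30), (8, 34), (8, 5), (8, 8)}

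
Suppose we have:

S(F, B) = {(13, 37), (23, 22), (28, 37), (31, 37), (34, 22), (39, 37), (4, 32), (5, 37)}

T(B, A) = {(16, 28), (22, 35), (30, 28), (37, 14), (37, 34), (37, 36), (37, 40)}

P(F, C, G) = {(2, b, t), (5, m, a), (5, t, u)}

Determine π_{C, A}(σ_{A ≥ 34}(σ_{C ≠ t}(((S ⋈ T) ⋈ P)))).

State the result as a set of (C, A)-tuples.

{(m, 34), (m, 36), (m, 40)}

S ⋈ T (natural join on B): {(13, 37, 14), (13, 37, 34), (13, 37, 36), (13, 37, 40), (23, 22, 35), (28, 37, 14), (28, 37, 34), (28, 37, 36), (28, 37, 40), (31, 37, 14), (31, 37, 34), (31, 37, 36), (31, 37, 40), (34, 22, 35), (39, 37, 14), (39, 37, 34), (39, 37, 36), (39, 37, 40), (5, 37, 14), (5, 37, 34), (5, 37, 36), (5, 37, 40)}
(S ⋈ T) ⋈ P (natural join on F): {(5, 37, 14, m, a), (5, 37, 14, t, u), (5, 37, 34, m, a), (5, 37, 34, t, u), (5, 37, 36, m, a), (5, 37, 36, t, u), (5, 37, 40, m, a), (5, 37, 40, t, u)}
σ[C ≠ t]: keep tuples satisfying C ≠ t → {(5, 37, 14, m, a), (5, 37, 34, m, a), (5, 37, 36, m, a), (5, 37, 40, m, a)}
σ[A ≥ 34]: keep tuples satisfying A ≥ 34 → {(5, 37, 34, m, a), (5, 37, 36, m, a), (5, 37, 40, m, a)}
π[C, A]: project onto (C, A) → {(m, 34), (m, 36), (m, 40)}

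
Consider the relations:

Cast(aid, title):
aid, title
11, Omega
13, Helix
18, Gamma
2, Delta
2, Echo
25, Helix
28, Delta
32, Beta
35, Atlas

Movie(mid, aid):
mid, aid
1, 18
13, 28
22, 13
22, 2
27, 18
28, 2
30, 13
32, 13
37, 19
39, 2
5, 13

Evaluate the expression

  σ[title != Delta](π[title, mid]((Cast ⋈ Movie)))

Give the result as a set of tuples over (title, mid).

{(Echo, 22), (Echo, 28), (Echo, 39), (Gamma, 1), (Gamma, 27), (Helix, 22), (Helix, 30), (Helix, 32), (Helix, 5)}

Cast ⋈ Movie (natural join on aid): {(13, Helix, 22), (13, Helix, 30), (13, Helix, 32), (13, Helix, 5), (18, Gamma, 1), (18, Gamma, 27), (2, Delta, 22), (2, Delta, 28), (2, Delta, 39), (2, Echo, 22), (2, Echo, 28), (2, Echo, 39), (28, Delta, 13)}
Projecting to title, mid: {(Delta, 13), (Delta, 22), (Delta, 28), (Delta, 39), (Echo, 22), (Echo, 28), (Echo, 39), (Gamma, 1), (Gamma, 27), (Helix, 22), (Helix, 30), (Helix, 32), (Helix, 5)}
Apply σ_{title != Delta}; surviving tuples: {(Echo, 22), (Echo, 28), (Echo, 39), (Gamma, 1), (Gamma, 27), (Helix, 22), (Helix, 30), (Helix, 32), (Helix, 5)}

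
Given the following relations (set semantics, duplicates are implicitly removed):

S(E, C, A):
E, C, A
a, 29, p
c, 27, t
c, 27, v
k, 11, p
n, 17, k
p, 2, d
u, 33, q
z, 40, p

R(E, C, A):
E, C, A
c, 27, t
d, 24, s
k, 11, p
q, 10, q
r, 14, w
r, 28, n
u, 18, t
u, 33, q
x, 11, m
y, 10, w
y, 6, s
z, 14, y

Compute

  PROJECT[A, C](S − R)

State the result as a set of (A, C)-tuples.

{(d, 2), (k, 17), (p, 29), (p, 40), (v, 27)}

Set difference of the two operands is {(a, 29, p), (c, 27, v), (n, 17, k), (p, 2, d), (z, 40, p)}.
Projecting to A, C: {(d, 2), (k, 17), (p, 29), (p, 40), (v, 27)}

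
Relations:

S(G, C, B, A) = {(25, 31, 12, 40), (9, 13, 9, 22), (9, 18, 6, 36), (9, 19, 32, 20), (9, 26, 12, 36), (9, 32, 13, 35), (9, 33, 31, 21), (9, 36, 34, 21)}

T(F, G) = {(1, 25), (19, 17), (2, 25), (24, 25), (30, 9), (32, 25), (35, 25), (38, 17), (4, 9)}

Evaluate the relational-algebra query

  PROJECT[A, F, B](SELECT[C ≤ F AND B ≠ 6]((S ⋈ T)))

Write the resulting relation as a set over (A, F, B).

{(20, 30, 32), (22, 30, 9), (36, 30, 12), (40, 32, 12), (40, 35, 12)}

S ⋈ T (natural join on G): {(25, 31, 12, 40, 1), (25, 31, 12, 40, 2), (25, 31, 12, 40, 24), (25, 31, 12, 40, 32), (25, 31, 12, 40, 35), (9, 13, 9, 22, 30), (9, 13, 9, 22, 4), (9, 18, 6, 36, 30), (9, 18, 6, 36, 4), (9, 19, 32, 20, 30), (9, 19, 32, 20, 4), (9, 26, 12, 36, 30), (9, 26, 12, 36, 4), (9, 32, 13, 35, 30), (9, 32, 13, 35, 4), (9, 33, 31, 21, 30), (9, 33, 31, 21, 4), (9, 36, 34, 21, 30), (9, 36, 34, 21, 4)}
σ[C ≤ F AND B ≠ 6]: keep tuples satisfying C ≤ F AND B ≠ 6 → {(25, 31, 12, 40, 32), (25, 31, 12, 40, 35), (9, 13, 9, 22, 30), (9, 19, 32, 20, 30), (9, 26, 12, 36, 30)}
Projecting to A, F, B: {(20, 30, 32), (22, 30, 9), (36, 30, 12), (40, 32, 12), (40, 35, 12)}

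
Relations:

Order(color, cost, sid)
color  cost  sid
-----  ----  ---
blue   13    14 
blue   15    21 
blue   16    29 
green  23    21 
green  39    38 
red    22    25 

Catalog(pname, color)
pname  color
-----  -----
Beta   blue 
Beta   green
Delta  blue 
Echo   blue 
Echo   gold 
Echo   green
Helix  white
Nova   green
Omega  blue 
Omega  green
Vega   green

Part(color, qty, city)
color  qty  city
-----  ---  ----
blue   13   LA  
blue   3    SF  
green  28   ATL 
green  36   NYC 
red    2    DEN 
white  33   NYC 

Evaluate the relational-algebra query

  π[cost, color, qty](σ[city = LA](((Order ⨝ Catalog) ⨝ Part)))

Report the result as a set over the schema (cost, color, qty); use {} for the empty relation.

Natural join on color: {(blue, 13, 14, Beta), (blue, 13, 14, Delta), (blue, 13, 14, Echo), (blue, 13, 14, Omega), (blue, 15, 21, Beta), (blue, 15, 21, Delta), (blue, 15, 21, Echo), (blue, 15, 21, Omega), (blue, 16, 29, Beta), (blue, 16, 29, Delta), (blue, 16, 29, Echo), (blue, 16, 29, Omega), (green, 23, 21, Beta), (green, 23, 21, Echo), (green, 23, 21, Nova), (green, 23, 21, Omega), (green, 23, 21, Vega), (green, 39, 38, Beta), (green, 39, 38, Echo), (green, 39, 38, Nova), (green, 39, 38, Omega), (green, 39, 38, Vega)}
Natural join on color: {(blue, 13, 14, Beta, 13, LA), (blue, 13, 14, Beta, 3, SF), (blue, 13, 14, Delta, 13, LA), (blue, 13, 14, Delta, 3, SF), (blue, 13, 14, Echo, 13, LA), (blue, 13, 14, Echo, 3, SF), (blue, 13, 14, Omega, 13, LA), (blue, 13, 14, Omega, 3, SF), (blue, 15, 21, Beta, 13, LA), (blue, 15, 21, Beta, 3, SF), (blue, 15, 21, Delta, 13, LA), (blue, 15, 21, Delta, 3, SF), (blue, 15, 21, Echo, 13, LA), (blue, 15, 21, Echo, 3, SF), (blue, 15, 21, Omega, 13, LA), (blue, 15, 21, Omega, 3, SF), (blue, 16, 29, Beta, 13, LA), (blue, 16, 29, Beta, 3, SF), (blue, 16, 29, Delta, 13, LA), (blue, 16, 29, Delta, 3, SF), (blue, 16, 29, Echo, 13, LA), (blue, 16, 29, Echo, 3, SF), (blue, 16, 29, Omega, 13, LA), (blue, 16, 29, Omega, 3, SF), (green, 23, 21, Beta, 28, ATL), (green, 23, 21, Beta, 36, NYC), (green, 23, 21, Echo, 28, ATL), (green, 23, 21, Echo, 36, NYC), (green, 23, 21, Nova, 28, ATL), (green, 23, 21, Nova, 36, NYC), (green, 23, 21, Omega, 28, ATL), (green, 23, 21, Omega, 36, NYC), (green, 23, 21, Vega, 28, ATL), (green, 23, 21, Vega, 36, NYC), (green, 39, 38, Beta, 28, ATL), (green, 39, 38, Beta, 36, NYC), (green, 39, 38, Echo, 28, ATL), (green, 39, 38, Echo, 36, NYC), (green, 39, 38, Nova, 28, ATL), (green, 39, 38, Nova, 36, NYC), (green, 39, 38, Omega, 28, ATL), (green, 39, 38, Omega, 36, NYC), (green, 39, 38, Vega, 28, ATL), (green, 39, 38, Vega, 36, NYC)}
Apply σ_{city = LA}; surviving tuples: {(blue, 13, 14, Beta, 13, LA), (blue, 13, 14, Delta, 13, LA), (blue, 13, 14, Echo, 13, LA), (blue, 13, 14, Omega, 13, LA), (blue, 15, 21, Beta, 13, LA), (blue, 15, 21, Delta, 13, LA), (blue, 15, 21, Echo, 13, LA), (blue, 15, 21, Omega, 13, LA), (blue, 16, 29, Beta, 13, LA), (blue, 16, 29, Delta, 13, LA), (blue, 16, 29, Echo, 13, LA), (blue, 16, 29, Omega, 13, LA)}
π_{cost, color, qty} gives {(13, blue, 13), (15, blue, 13), (16, blue, 13)} (9 duplicate(s) eliminated).

{(13, blue, 13), (15, blue, 13), (16, blue, 13)}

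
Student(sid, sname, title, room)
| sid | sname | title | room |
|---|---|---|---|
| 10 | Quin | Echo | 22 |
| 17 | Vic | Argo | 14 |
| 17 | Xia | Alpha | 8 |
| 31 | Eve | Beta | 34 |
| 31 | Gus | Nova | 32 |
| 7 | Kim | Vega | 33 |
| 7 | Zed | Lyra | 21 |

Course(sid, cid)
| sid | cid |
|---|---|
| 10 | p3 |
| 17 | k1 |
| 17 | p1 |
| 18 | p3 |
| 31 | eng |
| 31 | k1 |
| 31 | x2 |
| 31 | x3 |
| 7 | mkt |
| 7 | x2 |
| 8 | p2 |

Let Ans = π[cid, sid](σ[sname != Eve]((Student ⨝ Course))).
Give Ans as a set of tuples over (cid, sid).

Natural join on sid: {(10, Quin, Echo, 22, p3), (17, Vic, Argo, 14, k1), (17, Vic, Argo, 14, p1), (17, Xia, Alpha, 8, k1), (17, Xia, Alpha, 8, p1), (31, Eve, Beta, 34, eng), (31, Eve, Beta, 34, k1), (31, Eve, Beta, 34, x2), (31, Eve, Beta, 34, x3), (31, Gus, Nova, 32, eng), (31, Gus, Nova, 32, k1), (31, Gus, Nova, 32, x2), (31, Gus, Nova, 32, x3), (7, Kim, Vega, 33, mkt), (7, Kim, Vega, 33, x2), (7, Zed, Lyra, 21, mkt), (7, Zed, Lyra, 21, x2)}
Apply σ_{sname != Eve}; surviving tuples: {(10, Quin, Echo, 22, p3), (17, Vic, Argo, 14, k1), (17, Vic, Argo, 14, p1), (17, Xia, Alpha, 8, k1), (17, Xia, Alpha, 8, p1), (31, Gus, Nova, 32, eng), (31, Gus, Nova, 32, k1), (31, Gus, Nova, 32, x2), (31, Gus, Nova, 32, x3), (7, Kim, Vega, 33, mkt), (7, Kim, Vega, 33, x2), (7, Zed, Lyra, 21, mkt), (7, Zed, Lyra, 21, x2)}
π_{cid, sid} gives {(eng, 31), (k1, 17), (k1, 31), (mkt, 7), (p1, 17), (p3, 10), (x2, 31), (x2, 7), (x3, 31)} (4 duplicate(s) eliminated).

{(eng, 31), (k1, 17), (k1, 31), (mkt, 7), (p1, 17), (p3, 10), (x2, 31), (x2, 7), (x3, 31)}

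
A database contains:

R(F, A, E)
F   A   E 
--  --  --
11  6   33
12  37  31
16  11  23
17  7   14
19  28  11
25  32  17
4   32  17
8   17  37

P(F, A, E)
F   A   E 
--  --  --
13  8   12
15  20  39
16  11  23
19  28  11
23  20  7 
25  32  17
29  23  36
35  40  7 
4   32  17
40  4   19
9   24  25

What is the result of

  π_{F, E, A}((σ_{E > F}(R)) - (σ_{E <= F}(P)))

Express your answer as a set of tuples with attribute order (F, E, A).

Selection E > F: {(11, 6, 33), (12, 37, 31), (16, 11, 23), (4, 32, 17), (8, 17, 37)}
Selection E <= F: {(13, 8, 12), (19, 28, 11), (23, 20, 7), (25, 32, 17), (35, 40, 7), (40, 4, 19)}
Difference: {(11, 6, 33), (12, 37, 31), (16, 11, 23), (4, 32, 17), (8, 17, 37)} with {(13, 8, 12), (19, 28, 11), (23, 20, 7), (25, 32, 17), (35, 40, 7), (40, 4, 19)} → {(11, 6, 33), (12, 37, 31), (16, 11, 23), (4, 32, 17), (8, 17, 37)}
Projecting to F, E, A: {(11, 33, 6), (12, 31, 37), (16, 23, 11), (4, 17, 32), (8, 37, 17)}

{(11, 33, 6), (12, 31, 37), (16, 23, 11), (4, 17, 32), (8, 37, 17)}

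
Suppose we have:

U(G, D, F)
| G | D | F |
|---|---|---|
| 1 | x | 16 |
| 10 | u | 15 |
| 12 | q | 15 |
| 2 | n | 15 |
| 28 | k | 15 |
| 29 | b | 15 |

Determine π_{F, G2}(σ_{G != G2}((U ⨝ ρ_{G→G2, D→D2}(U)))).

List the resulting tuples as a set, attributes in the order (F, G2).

ρ[G→G2, D→D2]: schema becomes (G2, D2, F); tuples unchanged.
Joining U and ρ_{G→G2, D→D2}(U) on F yields {(1, x, 16, 1, x), (10, u, 15, 10, u), (10, u, 15, 12, q), (10, u, 15, 2, n), (10, u, 15, 28, k), (10, u, 15, 29, b), (12, q, 15, 10, u), (12, q, 15, 12, q), (12, q, 15, 2, n), (12, q, 15, 28, k), (12, q, 15, 29, b), (2, n, 15, 10, u), (2, n, 15, 12, q), (2, n, 15, 2, n), (2, n, 15, 28, k), (2, n, 15, 29, b), (28, k, 15, 10, u), (28, k, 15, 12, q), (28, k, 15, 2, n), (28, k, 15, 28, k), (28, k, 15, 29, b), (29, b, 15, 10, u), (29, b, 15, 12, q), (29, b, 15, 2, n), (29, b, 15, 28, k), (29, b, 15, 29, b)}.
Selection G != G2: {(10, u, 15, 12, q), (10, u, 15, 2, n), (10, u, 15, 28, k), (10, u, 15, 29, b), (12, q, 15, 10, u), (12, q, 15, 2, n), (12, q, 15, 28, k), (12, q, 15, 29, b), (2, n, 15, 10, u), (2, n, 15, 12, q), (2, n, 15, 28, k), (2, n, 15, 29, b), (28, k, 15, 10, u), (28, k, 15, 12, q), (28, k, 15, 2, n), (28, k, 15, 29, b), (29, b, 15, 10, u), (29, b, 15, 12, q), (29, b, 15, 2, n), (29, b, 15, 28, k)}
Keep only column(s) F, G2 (15 duplicate(s) eliminated): {(15, 10), (15, 12), (15, 2), (15, 28), (15, 29)}

{(15, 10), (15, 12), (15, 2), (15, 28), (15, 29)}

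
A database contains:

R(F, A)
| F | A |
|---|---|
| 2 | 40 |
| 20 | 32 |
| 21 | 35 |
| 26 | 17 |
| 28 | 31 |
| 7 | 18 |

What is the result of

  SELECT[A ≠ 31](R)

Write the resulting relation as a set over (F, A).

{(2, 40), (20, 32), (21, 35), (26, 17), (7, 18)}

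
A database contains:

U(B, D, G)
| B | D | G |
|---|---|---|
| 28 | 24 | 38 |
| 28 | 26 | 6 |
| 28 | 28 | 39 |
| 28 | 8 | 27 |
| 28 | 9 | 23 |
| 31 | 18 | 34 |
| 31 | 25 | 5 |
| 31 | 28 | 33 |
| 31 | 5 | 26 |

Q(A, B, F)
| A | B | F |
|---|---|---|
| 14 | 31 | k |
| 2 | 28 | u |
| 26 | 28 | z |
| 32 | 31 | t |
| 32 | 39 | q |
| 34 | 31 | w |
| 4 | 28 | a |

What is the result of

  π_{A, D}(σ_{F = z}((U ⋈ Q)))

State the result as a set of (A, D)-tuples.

Natural join on B: {(28, 24, 38, 2, u), (28, 24, 38, 26, z), (28, 24, 38, 4, a), (28, 26, 6, 2, u), (28, 26, 6, 26, z), (28, 26, 6, 4, a), (28, 28, 39, 2, u), (28, 28, 39, 26, z), (28, 28, 39, 4, a), (28, 8, 27, 2, u), (28, 8, 27, 26, z), (28, 8, 27, 4, a), (28, 9, 23, 2, u), (28, 9, 23, 26, z), (28, 9, 23, 4, a), (31, 18, 34, 14, k), (31, 18, 34, 32, t), (31, 18, 34, 34, w), (31, 25, 5, 14, k), (31, 25, 5, 32, t), (31, 25, 5, 34, w), (31, 28, 33, 14, k), (31, 28, 33, 32, t), (31, 28, 33, 34, w), (31, 5, 26, 14, k), (31, 5, 26, 32, t), (31, 5, 26, 34, w)}
σ[F = z]: keep tuples satisfying F = z → {(28, 24, 38, 26, z), (28, 26, 6, 26, z), (28, 28, 39, 26, z), (28, 8, 27, 26, z), (28, 9, 23, 26, z)}
π_{A, D} gives {(26, 24), (26, 26), (26, 28), (26, 8), (26, 9)}.

{(26, 24), (26, 26), (26, 28), (26, 8), (26, 9)}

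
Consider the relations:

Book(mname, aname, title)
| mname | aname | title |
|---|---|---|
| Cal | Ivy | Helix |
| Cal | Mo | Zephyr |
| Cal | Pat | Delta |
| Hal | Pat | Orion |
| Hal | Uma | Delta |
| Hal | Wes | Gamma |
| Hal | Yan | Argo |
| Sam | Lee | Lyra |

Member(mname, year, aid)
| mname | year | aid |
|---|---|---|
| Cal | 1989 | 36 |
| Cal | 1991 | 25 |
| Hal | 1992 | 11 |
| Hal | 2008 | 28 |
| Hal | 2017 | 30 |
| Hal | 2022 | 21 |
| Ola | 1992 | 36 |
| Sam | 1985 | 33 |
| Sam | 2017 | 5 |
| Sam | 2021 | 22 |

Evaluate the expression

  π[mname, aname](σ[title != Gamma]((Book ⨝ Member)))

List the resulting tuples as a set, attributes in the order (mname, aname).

Book ⋈ Member (natural join on mname): {(Cal, Ivy, Helix, 1989, 36), (Cal, Ivy, Helix, 1991, 25), (Cal, Mo, Zephyr, 1989, 36), (Cal, Mo, Zephyr, 1991, 25), (Cal, Pat, Delta, 1989, 36), (Cal, Pat, Delta, 1991, 25), (Hal, Pat, Orion, 1992, 11), (Hal, Pat, Orion, 2008, 28), (Hal, Pat, Orion, 2017, 30), (Hal, Pat, Orion, 2022, 21), (Hal, Uma, Delta, 1992, 11), (Hal, Uma, Delta, 2008, 28), (Hal, Uma, Delta, 2017, 30), (Hal, Uma, Delta, 2022, 21), (Hal, Wes, Gamma, 1992, 11), (Hal, Wes, Gamma, 2008, 28), (Hal, Wes, Gamma, 2017, 30), (Hal, Wes, Gamma, 2022, 21), (Hal, Yan, Argo, 1992, 11), (Hal, Yan, Argo, 2008, 28), (Hal, Yan, Argo, 2017, 30), (Hal, Yan, Argo, 2022, 21), (Sam, Lee, Lyra, 1985, 33), (Sam, Lee, Lyra, 2017, 5), (Sam, Lee, Lyra, 2021, 22)}
Filtering on title != Gamma leaves {(Cal, Ivy, Helix, 1989, 36), (Cal, Ivy, Helix, 1991, 25), (Cal, Mo, Zephyr, 1989, 36), (Cal, Mo, Zephyr, 1991, 25), (Cal, Pat, Delta, 1989, 36), (Cal, Pat, Delta, 1991, 25), (Hal, Pat, Orion, 1992, 11), (Hal, Pat, Orion, 2008, 28), (Hal, Pat, Orion, 2017, 30), (Hal, Pat, Orion, 2022, 21), (Hal, Uma, Delta, 1992, 11), (Hal, Uma, Delta, 2008, 28), (Hal, Uma, Delta, 2017, 30), (Hal, Uma, Delta, 2022, 21), (Hal, Yan, Argo, 1992, 11), (Hal, Yan, Argo, 2008, 28), (Hal, Yan, Argo, 2017, 30), (Hal, Yan, Argo, 2022, 21), (Sam, Lee, Lyra, 1985, 33), (Sam, Lee, Lyra, 2017, 5), (Sam, Lee, Lyra, 2021, 22)}.
π_{mname, aname} gives {(Cal, Ivy), (Cal, Mo), (Cal, Pat), (Hal, Pat), (Hal, Uma), (Hal, Yan), (Sam, Lee)} (14 duplicate(s) eliminated).

{(Cal, Ivy), (Cal, Mo), (Cal, Pat), (Hal, Pat), (Hal, Uma), (Hal, Yan), (Sam, Lee)}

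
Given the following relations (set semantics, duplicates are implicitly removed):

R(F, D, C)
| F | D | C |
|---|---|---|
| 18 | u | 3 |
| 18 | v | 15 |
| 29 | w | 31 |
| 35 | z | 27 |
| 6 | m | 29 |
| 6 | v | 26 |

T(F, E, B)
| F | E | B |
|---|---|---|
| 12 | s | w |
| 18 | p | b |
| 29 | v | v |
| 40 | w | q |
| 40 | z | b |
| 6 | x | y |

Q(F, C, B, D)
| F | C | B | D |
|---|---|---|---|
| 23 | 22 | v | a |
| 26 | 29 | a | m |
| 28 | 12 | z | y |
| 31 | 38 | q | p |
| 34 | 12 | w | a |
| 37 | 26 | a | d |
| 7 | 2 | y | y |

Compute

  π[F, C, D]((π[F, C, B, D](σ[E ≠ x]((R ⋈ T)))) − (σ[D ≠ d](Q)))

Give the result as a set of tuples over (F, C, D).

{(18, 15, v), (18, 3, u), (29, 31, w)}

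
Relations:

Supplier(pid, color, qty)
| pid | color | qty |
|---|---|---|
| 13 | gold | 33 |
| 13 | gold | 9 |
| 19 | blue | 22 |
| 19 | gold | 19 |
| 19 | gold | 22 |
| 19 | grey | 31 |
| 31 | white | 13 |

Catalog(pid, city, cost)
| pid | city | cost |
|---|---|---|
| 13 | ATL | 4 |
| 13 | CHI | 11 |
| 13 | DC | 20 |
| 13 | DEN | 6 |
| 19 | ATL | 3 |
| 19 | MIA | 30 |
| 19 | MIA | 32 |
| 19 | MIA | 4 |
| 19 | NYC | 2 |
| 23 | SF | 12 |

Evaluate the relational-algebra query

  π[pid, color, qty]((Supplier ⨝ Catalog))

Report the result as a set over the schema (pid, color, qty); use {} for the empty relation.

Supplier ⋈ Catalog (natural join on pid): {(13, gold, 33, ATL, 4), (13, gold, 33, CHI, 11), (13, gold, 33, DC, 20), (13, gold, 33, DEN, 6), (13, gold, 9, ATL, 4), (13, gold, 9, CHI, 11), (13, gold, 9, DC, 20), (13, gold, 9, DEN, 6), (19, blue, 22, ATL, 3), (19, blue, 22, MIA, 30), (19, blue, 22, MIA, 32), (19, blue, 22, MIA, 4), (19, blue, 22, NYC, 2), (19, gold, 19, ATL, 3), (19, gold, 19, MIA, 30), (19, gold, 19, MIA, 32), (19, gold, 19, MIA, 4), (19, gold, 19, NYC, 2), (19, gold, 22, ATL, 3), (19, gold, 22, MIA, 30), (19, gold, 22, MIA, 32), (19, gold, 22, MIA, 4), (19, gold, 22, NYC, 2), (19, grey, 31, ATL, 3), (19, grey, 31, MIA, 30), (19, grey, 31, MIA, 32), (19, grey, 31, MIA, 4), (19, grey, 31, NYC, 2)}
Keep only column(s) pid, color, qty (22 duplicate(s) eliminated): {(13, gold, 33), (13, gold, 9), (19, blue, 22), (19, gold, 19), (19, gold, 22), (19, grey, 31)}

{(13, gold, 33), (13, gold, 9), (19, blue, 22), (19, gold, 19), (19, gold, 22), (19, grey, 31)}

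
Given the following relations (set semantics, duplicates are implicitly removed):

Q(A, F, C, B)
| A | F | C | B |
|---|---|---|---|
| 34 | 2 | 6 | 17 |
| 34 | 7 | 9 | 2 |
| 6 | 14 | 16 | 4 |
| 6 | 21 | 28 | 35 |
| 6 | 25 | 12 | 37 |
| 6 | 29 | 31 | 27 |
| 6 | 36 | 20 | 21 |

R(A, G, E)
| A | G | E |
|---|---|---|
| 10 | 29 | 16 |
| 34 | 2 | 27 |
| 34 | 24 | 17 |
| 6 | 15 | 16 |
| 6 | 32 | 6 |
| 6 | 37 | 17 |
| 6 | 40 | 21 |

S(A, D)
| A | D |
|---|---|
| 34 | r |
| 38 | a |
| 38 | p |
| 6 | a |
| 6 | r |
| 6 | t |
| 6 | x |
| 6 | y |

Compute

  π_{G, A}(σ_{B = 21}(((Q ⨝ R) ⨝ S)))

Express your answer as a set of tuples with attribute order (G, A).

{(15, 6), (32, 6), (37, 6), (40, 6)}

Natural join on A: {(34, 2, 6, 17, 2, 27), (34, 2, 6, 17, 24, 17), (34, 7, 9, 2, 2, 27), (34, 7, 9, 2, 24, 17), (6, 14, 16, 4, 15, 16), (6, 14, 16, 4, 32, 6), (6, 14, 16, 4, 37, 17), (6, 14, 16, 4, 40, 21), (6, 21, 28, 35, 15, 16), (6, 21, 28, 35, 32, 6), (6, 21, 28, 35, 37, 17), (6, 21, 28, 35, 40, 21), (6, 25, 12, 37, 15, 16), (6, 25, 12, 37, 32, 6), (6, 25, 12, 37, 37, 17), (6, 25, 12, 37, 40, 21), (6, 29, 31, 27, 15, 16), (6, 29, 31, 27, 32, 6), (6, 29, 31, 27, 37, 17), (6, 29, 31, 27, 40, 21), (6, 36, 20, 21, 15, 16), (6, 36, 20, 21, 32, 6), (6, 36, 20, 21, 37, 17), (6, 36, 20, 21, 40, 21)}
Natural join on A: {(34, 2, 6, 17, 2, 27, r), (34, 2, 6, 17, 24, 17, r), (34, 7, 9, 2, 2, 27, r), (34, 7, 9, 2, 24, 17, r), (6, 14, 16, 4, 15, 16, a), (6, 14, 16, 4, 15, 16, r), (6, 14, 16, 4, 15, 16, t), (6, 14, 16, 4, 15, 16, x), (6, 14, 16, 4, 15, 16, y), (6, 14, 16, 4, 32, 6, a), (6, 14, 16, 4, 32, 6, r), (6, 14, 16, 4, 32, 6, t), (6, 14, 16, 4, 32, 6, x), (6, 14, 16, 4, 32, 6, y), (6, 14, 16, 4, 37, 17, a), (6, 14, 16, 4, 37, 17, r), (6, 14, 16, 4, 37, 17, t), (6, 14, 16, 4, 37, 17, x), (6, 14, 16, 4, 37, 17, y), (6, 14, 16, 4, 40, 21, a), (6, 14, 16, 4, 40, 21, r), (6, 14, 16, 4, 40, 21, t), (6, 14, 16, 4, 40, 21, x), (6, 14, 16, 4, 40, 21, y), (6, 21, 28, 35, 15, 16, a), (6, 21, 28, 35, 15, 16, r), (6, 21, 28, 35, 15, 16, t), (6, 21, 28, 35, 15, 16, x), (6, 21, 28, 35, 15, 16, y), (6, 21, 28, 35, 32, 6, a), (6, 21, 28, 35, 32, 6, r), (6, 21, 28, 35, 32, 6, t), (6, 21, 28, 35, 32, 6, x), (6, 21, 28, 35, 32, 6, y), (6, 21, 28, 35, 37, 17, a), (6, 21, 28, 35, 37, 17, r), (6, 21, 28, 35, 37, 17, t), (6, 21, 28, 35, 37, 17, x), (6, 21, 28, 35, 37, 17, y), (6, 21, 28, 35, 40, 21, a), (6, 21, 28, 35, 40, 21, r), (6, 21, 28, 35, 40, 21, t), (6, 21, 28, 35, 40, 21, x), (6, 21, 28, 35, 40, 21, y), (6, 25, 12, 37, 15, 16, a), (6, 25, 12, 37, 15, 16, r), (6, 25, 12, 37, 15, 16, t), (6, 25, 12, 37, 15, 16, x), (6, 25, 12, 37, 15, 16, y), (6, 25, 12, 37, 32, 6, a), (6, 25, 12, 37, 32, 6, r), (6, 25, 12, 37, 32, 6, t), (6, 25, 12, 37, 32, 6, x), (6, 25, 12, 37, 32, 6, y), (6, 25, 12, 37, 37, 17, a), (6, 25, 12, 37, 37, 17, r), (6, 25, 12, 37, 37, 17, t), (6, 25, 12, 37, 37, 17, x), (6, 25, 12, 37, 37, 17, y), (6, 25, 12, 37, 40, 21, a), (6, 25, 12, 37, 40, 21, r), (6, 25, 12, 37, 40, 21, t), (6, 25, 12, 37, 40, 21, x), (6, 25, 12, 37, 40, 21, y), (6, 29, 31, 27, 15, 16, a), (6, 29, 31, 27, 15, 16, r), (6, 29, 31, 27, 15, 16, t), (6, 29, 31, 27, 15, 16, x), (6, 29, 31, 27, 15, 16, y), (6, 29, 31, 27, 32, 6, a), (6, 29, 31, 27, 32, 6, r), (6, 29, 31, 27, 32, 6, t), (6, 29, 31, 27, 32, 6, x), (6, 29, 31, 27, 32, 6, y), (6, 29, 31, 27, 37, 17, a), (6, 29, 31, 27, 37, 17, r), (6, 29, 31, 27, 37, 17, t), (6, 29, 31, 27, 37, 17, x), (6, 29, 31, 27, 37, 17, y), (6, 29, 31, 27, 40, 21, a), (6, 29, 31, 27, 40, 21, r), (6, 29, 31, 27, 40, 21, t), (6, 29, 31, 27, 40, 21, x), (6, 29, 31, 27, 40, 21, y), (6, 36, 20, 21, 15, 16, a), (6, 36, 20, 21, 15, 16, r), (6, 36, 20, 21, 15, 16, t), (6, 36, 20, 21, 15, 16, x), (6, 36, 20, 21, 15, 16, y), (6, 36, 20, 21, 32, 6, a), (6, 36, 20, 21, 32, 6, r), (6, 36, 20, 21, 32, 6, t), (6, 36, 20, 21, 32, 6, x), (6, 36, 20, 21, 32, 6, y), (6, 36, 20, 21, 37, 17, a), (6, 36, 20, 21, 37, 17, r), (6, 36, 20, 21, 37, 17, t), (6, 36, 20, 21, 37, 17, x), (6, 36, 20, 21, 37, 17, y), (6, 36, 20, 21, 40, 21, a), (6, 36, 20, 21, 40, 21, r), (6, 36, 20, 21, 40, 21, t), (6, 36, 20, 21, 40, 21, x), (6, 36, 20, 21, 40, 21, y)}
Filtering on B = 21 leaves {(6, 36, 20, 21, 15, 16, a), (6, 36, 20, 21, 15, 16, r), (6, 36, 20, 21, 15, 16, t), (6, 36, 20, 21, 15, 16, x), (6, 36, 20, 21, 15, 16, y), (6, 36, 20, 21, 32, 6, a), (6, 36, 20, 21, 32, 6, r), (6, 36, 20, 21, 32, 6, t), (6, 36, 20, 21, 32, 6, x), (6, 36, 20, 21, 32, 6, y), (6, 36, 20, 21, 37, 17, a), (6, 36, 20, 21, 37, 17, r), (6, 36, 20, 21, 37, 17, t), (6, 36, 20, 21, 37, 17, x), (6, 36, 20, 21, 37, 17, y), (6, 36, 20, 21, 40, 21, a), (6, 36, 20, 21, 40, 21, r), (6, 36, 20, 21, 40, 21, t), (6, 36, 20, 21, 40, 21, x), (6, 36, 20, 21, 40, 21, y)}.
π[G, A]: project onto (G, A) (16 duplicate(s) eliminated) → {(15, 6), (32, 6), (37, 6), (40, 6)}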